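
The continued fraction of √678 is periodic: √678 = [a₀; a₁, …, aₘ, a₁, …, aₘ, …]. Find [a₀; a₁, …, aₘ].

[26; 26, 52]

a₀ = ⌊√678⌋ = 26.
With m₀=0, d₀=1 and mₖ₊₁ = dₖaₖ − mₖ, dₖ₊₁ = (n − mₖ₊₁²)/dₖ, aₖ₊₁ = ⌊(a₀+mₖ₊₁)/dₖ₊₁⌋:
  k=1: m=26, d=2, a=26
  k=2: m=26, d=1, a=52
d=1 and a=2a₀=52 at k=2, so the next step gives (m, d) = (26, 2) again — its k=1 value — and the period has length 2.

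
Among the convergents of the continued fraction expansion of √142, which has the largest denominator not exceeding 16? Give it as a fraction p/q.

143/12

√142 = [11; 1, 10, 1, 22, …] (period length 4).
Convergents:
  p_0/q_0 = 11/1
  p_1/q_1 = 12/1
  p_2/q_2 = 131/11
  p_3/q_3 = 143/12
  p_4/q_4 = 3277/275
q_3 = 12 ≤ 16 < 275 = q_4, so the answer is 143/12.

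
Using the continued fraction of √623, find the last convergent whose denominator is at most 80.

624/25

√623 = [24; 1, 23, 1, 48, …] (period length 4).
Convergents:
  p_0/q_0 = 24/1
  p_1/q_1 = 25/1
  p_2/q_2 = 599/24
  p_3/q_3 = 624/25
  p_4/q_4 = 30551/1224
q_3 = 25 ≤ 80 < 1224 = q_4, so the answer is 624/25.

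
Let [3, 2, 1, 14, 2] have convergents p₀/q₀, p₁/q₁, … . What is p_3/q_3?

147/44

Using pₖ = aₖpₖ₋₁ + pₖ₋₂, qₖ = aₖqₖ₋₁ + qₖ₋₂ (with p₋₁=1, p₋₂=0, q₋₁=0, q₋₂=1):
  k=0: a=3, p=3, q=1
  k=1: a=2, p=7, q=2
  k=2: a=1, p=10, q=3
  k=3: a=14, p=147, q=44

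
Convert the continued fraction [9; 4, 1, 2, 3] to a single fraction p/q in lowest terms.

433/47

Using pₖ = aₖpₖ₋₁ + pₖ₋₂ and qₖ = aₖqₖ₋₁ + qₖ₋₂:
  k=0: a=9, p=9, q=1
  k=1: a=4, p=37, q=4
  k=2: a=1, p=46, q=5
  k=3: a=2, p=129, q=14
  k=4: a=3, p=433, q=47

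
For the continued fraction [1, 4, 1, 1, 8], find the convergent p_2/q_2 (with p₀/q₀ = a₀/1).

6/5

Using pₖ = aₖpₖ₋₁ + pₖ₋₂, qₖ = aₖqₖ₋₁ + qₖ₋₂ (with p₋₁=1, p₋₂=0, q₋₁=0, q₋₂=1):
  k=0: a=1, p=1, q=1
  k=1: a=4, p=5, q=4
  k=2: a=1, p=6, q=5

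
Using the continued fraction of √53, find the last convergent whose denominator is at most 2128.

10578/1453

√53 = [7; 3, 1, 1, 3, 14, …] (period length 5).
Convergents:
  p_0/q_0 = 7/1
  p_1/q_1 = 22/3
  p_2/q_2 = 29/4
  p_3/q_3 = 51/7
  p_4/q_4 = 182/25
  p_5/q_5 = 2599/357
  p_6/q_6 = 7979/1096
  p_7/q_7 = 10578/1453
  p_8/q_8 = 18557/2549
q_7 = 1453 ≤ 2128 < 2549 = q_8, so the answer is 10578/1453.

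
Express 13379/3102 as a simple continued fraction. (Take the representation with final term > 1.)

[4; 3, 5, 7, 3, 1, 2, 2]

13379 = 4·3102 + 971
3102 = 3·971 + 189
971 = 5·189 + 26
189 = 7·26 + 7
26 = 3·7 + 5
7 = 1·5 + 2
5 = 2·2 + 1
2 = 2·1 + 0  (stop)
So 13379/3102 = [4; 3, 5, 7, 3, 1, 2, 2].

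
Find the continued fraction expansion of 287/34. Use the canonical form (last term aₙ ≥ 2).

[8; 2, 3, 1, 3]

287 = 8×34 + 15
34 = 2×15 + 4
15 = 3×4 + 3
4 = 1×3 + 1
3 = 3×1 + 0  (stop)
So 287/34 = [8; 2, 3, 1, 3].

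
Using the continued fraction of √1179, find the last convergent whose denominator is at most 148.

√1179 = [34; 2, 1, 33, 1, 2, 68, …] (period length 6).
Convergents:
  p_0/q_0 = 34/1
  p_1/q_1 = 69/2
  p_2/q_2 = 103/3
  p_3/q_3 = 3468/101
  p_4/q_4 = 3571/104
  p_5/q_5 = 10610/309
q_4 = 104 ≤ 148 < 309 = q_5, so the answer is 3571/104.

3571/104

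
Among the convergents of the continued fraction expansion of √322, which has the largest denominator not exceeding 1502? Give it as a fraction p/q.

11610/647

√322 = [17; 1, 16, 1, 34, …] (period length 4).
Convergents:
  p_0/q_0 = 17/1
  p_1/q_1 = 18/1
  p_2/q_2 = 305/17
  p_3/q_3 = 323/18
  p_4/q_4 = 11287/629
  p_5/q_5 = 11610/647
  p_6/q_6 = 197047/10981
q_5 = 647 ≤ 1502 < 10981 = q_6, so the answer is 11610/647.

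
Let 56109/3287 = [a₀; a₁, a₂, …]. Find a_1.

56109 = 17·3287 + 230   →  a_0 = 17
3287 = 14·230 + 67   →  a_1 = 14

14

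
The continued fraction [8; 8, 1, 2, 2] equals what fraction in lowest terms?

Fold from the inside: start with 2/1.
  2 + 1/2 = 5/2
  1 + 2/5 = 7/5
  8 + 5/7 = 61/7
  8 + 7/61 = 495/61

495/61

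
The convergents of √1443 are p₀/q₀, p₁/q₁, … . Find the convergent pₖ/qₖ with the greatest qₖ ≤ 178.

2887/76

√1443 = [37; 1, 74, …] (period length 2).
Convergents:
  p_0/q_0 = 37/1
  p_1/q_1 = 38/1
  p_2/q_2 = 2849/75
  p_3/q_3 = 2887/76
  p_4/q_4 = 216487/5699
q_3 = 76 ≤ 178 < 5699 = q_4, so the answer is 2887/76.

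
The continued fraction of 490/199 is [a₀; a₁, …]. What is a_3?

490 = 2·199 + 92   →  a_0 = 2
199 = 2·92 + 15   →  a_1 = 2
92 = 6·15 + 2   →  a_2 = 6
15 = 7·2 + 1   →  a_3 = 7

7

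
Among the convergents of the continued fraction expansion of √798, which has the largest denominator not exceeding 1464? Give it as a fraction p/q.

25537/904

√798 = [28; 4, 56, …] (period length 2).
Convergents:
  p_0/q_0 = 28/1
  p_1/q_1 = 113/4
  p_2/q_2 = 6356/225
  p_3/q_3 = 25537/904
  p_4/q_4 = 1436428/50849
q_3 = 904 ≤ 1464 < 50849 = q_4, so the answer is 25537/904.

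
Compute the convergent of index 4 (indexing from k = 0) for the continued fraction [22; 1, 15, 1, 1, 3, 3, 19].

Using pₖ = aₖpₖ₋₁ + pₖ₋₂, qₖ = aₖqₖ₋₁ + qₖ₋₂ (with p₋₁=1, p₋₂=0, q₋₁=0, q₋₂=1):
  k=0: a=22, p=22, q=1
  k=1: a=1, p=23, q=1
  k=2: a=15, p=367, q=16
  k=3: a=1, p=390, q=17
  k=4: a=1, p=757, q=33

757/33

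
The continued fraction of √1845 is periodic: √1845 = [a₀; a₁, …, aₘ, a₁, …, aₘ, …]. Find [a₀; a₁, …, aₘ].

a₀ = ⌊√1845⌋ = 42.

[42; 1, 20, 2, 20, 1, 84]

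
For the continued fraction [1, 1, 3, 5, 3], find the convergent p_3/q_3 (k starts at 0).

37/21

Using pₖ = aₖpₖ₋₁ + pₖ₋₂, qₖ = aₖqₖ₋₁ + qₖ₋₂ (with p₋₁=1, p₋₂=0, q₋₁=0, q₋₂=1):
  k=0: a=1, p=1, q=1
  k=1: a=1, p=2, q=1
  k=2: a=3, p=7, q=4
  k=3: a=5, p=37, q=21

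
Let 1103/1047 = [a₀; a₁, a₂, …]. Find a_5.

1103 = 1·1047 + 56   →  a_0 = 1
1047 = 18·56 + 39   →  a_1 = 18
56 = 1·39 + 17   →  a_2 = 1
39 = 2·17 + 5   →  a_3 = 2
17 = 3·5 + 2   →  a_4 = 3
5 = 2·2 + 1   →  a_5 = 2

2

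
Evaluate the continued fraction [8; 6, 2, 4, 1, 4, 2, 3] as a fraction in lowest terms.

21260/2607

Fold from the inside: start with 3/1.
  2 + 1/3 = 7/3
  4 + 3/7 = 31/7
  1 + 7/31 = 38/31
  4 + 31/38 = 183/38
  2 + 38/183 = 404/183
  6 + 183/404 = 2607/404
  8 + 404/2607 = 21260/2607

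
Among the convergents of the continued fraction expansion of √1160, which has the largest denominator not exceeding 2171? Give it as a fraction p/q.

√1160 = [34; 17, 68, …] (period length 2).
Convergents:
  p_0/q_0 = 34/1
  p_1/q_1 = 579/17
  p_2/q_2 = 39406/1157
  p_3/q_3 = 670481/19686
q_2 = 1157 ≤ 2171 < 19686 = q_3, so the answer is 39406/1157.

39406/1157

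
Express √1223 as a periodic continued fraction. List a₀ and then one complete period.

[34; 1, 33, 1, 68]

a₀ = ⌊√1223⌋ = 34.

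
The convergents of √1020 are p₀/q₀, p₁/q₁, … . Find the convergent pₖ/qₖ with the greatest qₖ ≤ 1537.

√1020 = [31; 1, 14, 1, 62, …] (period length 4).
Convergents:
  p_0/q_0 = 31/1
  p_1/q_1 = 32/1
  p_2/q_2 = 479/15
  p_3/q_3 = 511/16
  p_4/q_4 = 32161/1007
  p_5/q_5 = 32672/1023
  p_6/q_6 = 489569/15329
q_5 = 1023 ≤ 1537 < 15329 = q_6, so the answer is 32672/1023.

32672/1023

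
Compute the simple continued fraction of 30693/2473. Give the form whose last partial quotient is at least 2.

30693 = 12*2473 + 1017
2473 = 2*1017 + 439
1017 = 2*439 + 139
439 = 3*139 + 22
139 = 6*22 + 7
22 = 3*7 + 1
7 = 7*1 + 0  (stop)
So 30693/2473 = [12; 2, 2, 3, 6, 3, 7].

[12; 2, 2, 3, 6, 3, 7]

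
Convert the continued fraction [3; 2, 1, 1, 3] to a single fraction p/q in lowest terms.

61/18

Using pₖ = aₖpₖ₋₁ + pₖ₋₂ and qₖ = aₖqₖ₋₁ + qₖ₋₂:
  k=0: a=3, p=3, q=1
  k=1: a=2, p=7, q=2
  k=2: a=1, p=10, q=3
  k=3: a=1, p=17, q=5
  k=4: a=3, p=61, q=18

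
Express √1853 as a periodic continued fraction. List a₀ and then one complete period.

a₀ = ⌊√1853⌋ = 43.
With m₀=0, d₀=1 and mₖ₊₁ = dₖaₖ − mₖ, dₖ₊₁ = (n − mₖ₊₁²)/dₖ, aₖ₊₁ = ⌊(a₀+mₖ₊₁)/dₖ₊₁⌋:
  k=1: m=43, d=4, a=21
  k=2: m=41, d=43, a=1
  k=3: m=2, d=43, a=1
  k=4: m=41, d=4, a=21
  k=5: m=43, d=1, a=86
d=1 and a=2a₀=86 at k=5, so the next step gives (m, d) = (43, 4) again — its k=1 value — and the period has length 5.

[43; 21, 1, 1, 21, 86]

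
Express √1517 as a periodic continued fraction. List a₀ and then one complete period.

a₀ = ⌊√1517⌋ = 38.
With m₀=0, d₀=1 and mₖ₊₁ = dₖaₖ − mₖ, dₖ₊₁ = (n − mₖ₊₁²)/dₖ, aₖ₊₁ = ⌊(a₀+mₖ₊₁)/dₖ₊₁⌋:
  k=1: m=38, d=73, a=1
  k=2: m=35, d=4, a=18
  k=3: m=37, d=37, a=2
  k=4: m=37, d=4, a=18
  k=5: m=35, d=73, a=1
  k=6: m=38, d=1, a=76
d=1 and a=2a₀=76 at k=6, so the next step gives (m, d) = (38, 73) again — its k=1 value — and the period has length 6.

[38; 1, 18, 2, 18, 1, 76]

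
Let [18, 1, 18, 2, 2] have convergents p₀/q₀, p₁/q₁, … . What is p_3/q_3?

Using pₖ = aₖpₖ₋₁ + pₖ₋₂, qₖ = aₖqₖ₋₁ + qₖ₋₂ (with p₋₁=1, p₋₂=0, q₋₁=0, q₋₂=1):
  k=0: a=18, p=18, q=1
  k=1: a=1, p=19, q=1
  k=2: a=18, p=360, q=19
  k=3: a=2, p=739, q=39

739/39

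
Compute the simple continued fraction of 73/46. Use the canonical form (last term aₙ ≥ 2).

[1; 1, 1, 2, 2, 1, 2]

73 = 1·46 + 27
46 = 1·27 + 19
27 = 1·19 + 8
19 = 2·8 + 3
8 = 2·3 + 2
3 = 1·2 + 1
2 = 2·1 + 0  (stop)
So 73/46 = [1; 1, 1, 2, 2, 1, 2].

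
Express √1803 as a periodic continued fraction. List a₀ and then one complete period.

[42; 2, 6, 28, 6, 2, 84]

a₀ = ⌊√1803⌋ = 42.
With m₀=0, d₀=1 and mₖ₊₁ = dₖaₖ − mₖ, dₖ₊₁ = (n − mₖ₊₁²)/dₖ, aₖ₊₁ = ⌊(a₀+mₖ₊₁)/dₖ₊₁⌋:
  k=1: m=42, d=39, a=2
  k=2: m=36, d=13, a=6
  k=3: m=42, d=3, a=28
  k=4: m=42, d=13, a=6
  k=5: m=36, d=39, a=2
  k=6: m=42, d=1, a=84
d=1 and a=2a₀=84 at k=6, so the next step gives (m, d) = (42, 39) again — its k=1 value — and the period has length 6.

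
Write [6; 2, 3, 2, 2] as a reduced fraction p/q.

Fold from the inside: start with 2/1.
  2 + 1/2 = 5/2
  3 + 2/5 = 17/5
  2 + 5/17 = 39/17
  6 + 17/39 = 251/39

251/39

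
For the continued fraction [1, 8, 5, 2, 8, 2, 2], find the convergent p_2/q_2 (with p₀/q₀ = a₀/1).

Using pₖ = aₖpₖ₋₁ + pₖ₋₂, qₖ = aₖqₖ₋₁ + qₖ₋₂ (with p₋₁=1, p₋₂=0, q₋₁=0, q₋₂=1):
  k=0: a=1, p=1, q=1
  k=1: a=8, p=9, q=8
  k=2: a=5, p=46, q=41

46/41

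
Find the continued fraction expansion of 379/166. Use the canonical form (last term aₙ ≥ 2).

379 = 2·166 + 47
166 = 3·47 + 25
47 = 1·25 + 22
25 = 1·22 + 3
22 = 7·3 + 1
3 = 3·1 + 0  (stop)
So 379/166 = [2; 3, 1, 1, 7, 3].

[2; 3, 1, 1, 7, 3]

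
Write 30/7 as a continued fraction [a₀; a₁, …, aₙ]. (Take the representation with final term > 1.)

[4; 3, 2]

30 = 4·7 + 2
7 = 3·2 + 1
2 = 2·1 + 0  (stop)
So 30/7 = [4; 3, 2].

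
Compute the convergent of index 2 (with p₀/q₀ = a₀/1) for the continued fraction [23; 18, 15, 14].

6248/271

Using pₖ = aₖpₖ₋₁ + pₖ₋₂, qₖ = aₖqₖ₋₁ + qₖ₋₂ (with p₋₁=1, p₋₂=0, q₋₁=0, q₋₂=1):
  k=0: a=23, p=23, q=1
  k=1: a=18, p=415, q=18
  k=2: a=15, p=6248, q=271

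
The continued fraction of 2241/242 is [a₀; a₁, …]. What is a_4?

3

2241 = 9·242 + 63   →  a_0 = 9
242 = 3·63 + 53   →  a_1 = 3
63 = 1·53 + 10   →  a_2 = 1
53 = 5·10 + 3   →  a_3 = 5
10 = 3·3 + 1   →  a_4 = 3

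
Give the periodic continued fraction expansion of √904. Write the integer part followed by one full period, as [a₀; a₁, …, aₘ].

[30; 15, 60]

a₀ = ⌊√904⌋ = 30.
With m₀=0, d₀=1 and mₖ₊₁ = dₖaₖ − mₖ, dₖ₊₁ = (n − mₖ₊₁²)/dₖ, aₖ₊₁ = ⌊(a₀+mₖ₊₁)/dₖ₊₁⌋:
  k=1: m=30, d=4, a=15
  k=2: m=30, d=1, a=60
d=1 and a=2a₀=60 at k=2, so the next step gives (m, d) = (30, 4) again — its k=1 value — and the period has length 2.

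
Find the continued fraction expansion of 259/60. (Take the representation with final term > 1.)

259 = 4·60 + 19
60 = 3·19 + 3
19 = 6·3 + 1
3 = 3·1 + 0  (stop)
So 259/60 = [4; 3, 6, 3].

[4; 3, 6, 3]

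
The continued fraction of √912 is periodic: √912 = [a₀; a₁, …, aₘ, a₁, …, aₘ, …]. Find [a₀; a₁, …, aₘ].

a₀ = ⌊√912⌋ = 30.

[30; 5, 60]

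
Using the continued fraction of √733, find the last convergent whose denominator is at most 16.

√733 = [27; 13, 1, 1, 13, 54, …] (period length 5).
Convergents:
  p_0/q_0 = 27/1
  p_1/q_1 = 352/13
  p_2/q_2 = 379/14
  p_3/q_3 = 731/27
q_2 = 14 ≤ 16 < 27 = q_3, so the answer is 379/14.

379/14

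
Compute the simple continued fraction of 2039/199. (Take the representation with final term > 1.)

2039 = 10*199 + 49
199 = 4*49 + 3
49 = 16*3 + 1
3 = 3*1 + 0  (stop)
So 2039/199 = [10; 4, 16, 3].

[10; 4, 16, 3]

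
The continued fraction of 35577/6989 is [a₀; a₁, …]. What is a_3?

12

35577 = 5·6989 + 632   →  a_0 = 5
6989 = 11·632 + 37   →  a_1 = 11
632 = 17·37 + 3   →  a_2 = 17
37 = 12·3 + 1   →  a_3 = 12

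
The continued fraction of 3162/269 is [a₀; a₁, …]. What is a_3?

13

3162 = 11·269 + 203   →  a_0 = 11
269 = 1·203 + 66   →  a_1 = 1
203 = 3·66 + 5   →  a_2 = 3
66 = 13·5 + 1   →  a_3 = 13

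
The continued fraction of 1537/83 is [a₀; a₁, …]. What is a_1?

1537 = 18·83 + 43   →  a_0 = 18
83 = 1·43 + 40   →  a_1 = 1

1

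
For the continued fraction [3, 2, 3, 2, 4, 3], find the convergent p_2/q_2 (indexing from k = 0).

Using pₖ = aₖpₖ₋₁ + pₖ₋₂, qₖ = aₖqₖ₋₁ + qₖ₋₂ (with p₋₁=1, p₋₂=0, q₋₁=0, q₋₂=1):
  k=0: a=3, p=3, q=1
  k=1: a=2, p=7, q=2
  k=2: a=3, p=24, q=7

24/7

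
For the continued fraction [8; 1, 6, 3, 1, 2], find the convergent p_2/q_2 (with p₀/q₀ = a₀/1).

Using pₖ = aₖpₖ₋₁ + pₖ₋₂, qₖ = aₖqₖ₋₁ + qₖ₋₂ (with p₋₁=1, p₋₂=0, q₋₁=0, q₋₂=1):
  k=0: a=8, p=8, q=1
  k=1: a=1, p=9, q=1
  k=2: a=6, p=62, q=7

62/7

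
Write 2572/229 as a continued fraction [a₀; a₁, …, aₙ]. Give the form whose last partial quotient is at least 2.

2572 = 11·229 + 53
229 = 4·53 + 17
53 = 3·17 + 2
17 = 8·2 + 1
2 = 2·1 + 0  (stop)
So 2572/229 = [11; 4, 3, 8, 2].

[11; 4, 3, 8, 2]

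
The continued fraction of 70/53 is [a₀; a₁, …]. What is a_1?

70 = 1·53 + 17   →  a_0 = 1
53 = 3·17 + 2   →  a_1 = 3

3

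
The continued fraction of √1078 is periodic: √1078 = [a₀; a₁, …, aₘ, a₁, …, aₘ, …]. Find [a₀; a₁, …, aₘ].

[32; 1, 4, 1, 64]

a₀ = ⌊√1078⌋ = 32.
With m₀=0, d₀=1 and mₖ₊₁ = dₖaₖ − mₖ, dₖ₊₁ = (n − mₖ₊₁²)/dₖ, aₖ₊₁ = ⌊(a₀+mₖ₊₁)/dₖ₊₁⌋:
  k=1: m=32, d=54, a=1
  k=2: m=22, d=11, a=4
  k=3: m=22, d=54, a=1
  k=4: m=32, d=1, a=64
d=1 and a=2a₀=64 at k=4, so the next step gives (m, d) = (32, 54) again — its k=1 value — and the period has length 4.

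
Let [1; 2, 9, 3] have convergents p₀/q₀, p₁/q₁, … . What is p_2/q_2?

28/19

Using pₖ = aₖpₖ₋₁ + pₖ₋₂, qₖ = aₖqₖ₋₁ + qₖ₋₂ (with p₋₁=1, p₋₂=0, q₋₁=0, q₋₂=1):
  k=0: a=1, p=1, q=1
  k=1: a=2, p=3, q=2
  k=2: a=9, p=28, q=19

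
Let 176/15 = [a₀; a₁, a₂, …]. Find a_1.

176 = 11·15 + 11   →  a_0 = 11
15 = 1·11 + 4   →  a_1 = 1

1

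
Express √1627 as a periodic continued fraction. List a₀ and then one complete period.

a₀ = ⌊√1627⌋ = 40.

[40; 2, 1, 39, 1, 2, 80]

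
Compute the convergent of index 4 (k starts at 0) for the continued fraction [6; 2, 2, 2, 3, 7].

263/41

Using pₖ = aₖpₖ₋₁ + pₖ₋₂, qₖ = aₖqₖ₋₁ + qₖ₋₂ (with p₋₁=1, p₋₂=0, q₋₁=0, q₋₂=1):
  k=0: a=6, p=6, q=1
  k=1: a=2, p=13, q=2
  k=2: a=2, p=32, q=5
  k=3: a=2, p=77, q=12
  k=4: a=3, p=263, q=41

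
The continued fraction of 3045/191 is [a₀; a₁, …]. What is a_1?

1

3045 = 15·191 + 180   →  a_0 = 15
191 = 1·180 + 11   →  a_1 = 1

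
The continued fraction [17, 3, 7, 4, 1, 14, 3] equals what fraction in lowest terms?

Fold from the inside: start with 3/1.
  14 + 1/3 = 43/3
  1 + 3/43 = 46/43
  4 + 43/46 = 227/46
  7 + 46/227 = 1635/227
  3 + 227/1635 = 5132/1635
  17 + 1635/5132 = 88879/5132

88879/5132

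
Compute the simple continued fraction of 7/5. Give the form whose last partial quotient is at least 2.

7 = 1·5 + 2
5 = 2·2 + 1
2 = 2·1 + 0  (stop)
So 7/5 = [1; 2, 2].

[1; 2, 2]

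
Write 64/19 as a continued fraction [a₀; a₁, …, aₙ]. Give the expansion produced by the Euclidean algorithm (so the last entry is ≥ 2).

[3; 2, 1, 2, 2]

64 = 3*19 + 7
19 = 2*7 + 5
7 = 1*5 + 2
5 = 2*2 + 1
2 = 2*1 + 0  (stop)
So 64/19 = [3; 2, 1, 2, 2].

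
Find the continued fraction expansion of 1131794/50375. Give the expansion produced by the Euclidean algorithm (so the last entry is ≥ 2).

1131794 = 22·50375 + 23544
50375 = 2·23544 + 3287
23544 = 7·3287 + 535
3287 = 6·535 + 77
535 = 6·77 + 73
77 = 1·73 + 4
73 = 18·4 + 1
4 = 4·1 + 0  (stop)
So 1131794/50375 = [22; 2, 7, 6, 6, 1, 18, 4].

[22; 2, 7, 6, 6, 1, 18, 4]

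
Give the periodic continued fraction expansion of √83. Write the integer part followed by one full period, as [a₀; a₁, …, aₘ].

[9; 9, 18]

a₀ = ⌊√83⌋ = 9.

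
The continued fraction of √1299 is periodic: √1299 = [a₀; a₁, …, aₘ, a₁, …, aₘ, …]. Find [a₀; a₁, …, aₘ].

[36; 24, 72]

a₀ = ⌊√1299⌋ = 36.
With m₀=0, d₀=1 and mₖ₊₁ = dₖaₖ − mₖ, dₖ₊₁ = (n − mₖ₊₁²)/dₖ, aₖ₊₁ = ⌊(a₀+mₖ₊₁)/dₖ₊₁⌋:
  k=1: m=36, d=3, a=24
  k=2: m=36, d=1, a=72
d=1 and a=2a₀=72 at k=2, so the next step gives (m, d) = (36, 3) again — its k=1 value — and the period has length 2.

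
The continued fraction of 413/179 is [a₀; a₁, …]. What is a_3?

413 = 2·179 + 55   →  a_0 = 2
179 = 3·55 + 14   →  a_1 = 3
55 = 3·14 + 13   →  a_2 = 3
14 = 1·13 + 1   →  a_3 = 1

1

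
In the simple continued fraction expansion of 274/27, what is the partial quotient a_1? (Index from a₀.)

6

274 = 10·27 + 4   →  a_0 = 10
27 = 6·4 + 3   →  a_1 = 6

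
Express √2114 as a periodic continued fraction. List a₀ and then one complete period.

a₀ = ⌊√2114⌋ = 45.

[45; 1, 44, 1, 90]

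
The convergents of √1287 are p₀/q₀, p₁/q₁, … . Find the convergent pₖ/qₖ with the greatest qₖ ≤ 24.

√1287 = [35; 1, 6, 1, 70, …] (period length 4).
Convergents:
  p_0/q_0 = 35/1
  p_1/q_1 = 36/1
  p_2/q_2 = 251/7
  p_3/q_3 = 287/8
  p_4/q_4 = 20341/567
q_3 = 8 ≤ 24 < 567 = q_4, so the answer is 287/8.

287/8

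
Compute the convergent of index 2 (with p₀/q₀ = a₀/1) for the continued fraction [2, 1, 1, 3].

Using pₖ = aₖpₖ₋₁ + pₖ₋₂, qₖ = aₖqₖ₋₁ + qₖ₋₂ (with p₋₁=1, p₋₂=0, q₋₁=0, q₋₂=1):
  k=0: a=2, p=2, q=1
  k=1: a=1, p=3, q=1
  k=2: a=1, p=5, q=2

5/2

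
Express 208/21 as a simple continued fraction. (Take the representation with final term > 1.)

[9; 1, 9, 2]

208 = 9*21 + 19
21 = 1*19 + 2
19 = 9*2 + 1
2 = 2*1 + 0  (stop)
So 208/21 = [9; 1, 9, 2].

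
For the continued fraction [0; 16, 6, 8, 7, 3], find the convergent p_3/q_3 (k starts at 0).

Using pₖ = aₖpₖ₋₁ + pₖ₋₂, qₖ = aₖqₖ₋₁ + qₖ₋₂ (with p₋₁=1, p₋₂=0, q₋₁=0, q₋₂=1):
  k=0: a=0, p=0, q=1
  k=1: a=16, p=1, q=16
  k=2: a=6, p=6, q=97
  k=3: a=8, p=49, q=792

49/792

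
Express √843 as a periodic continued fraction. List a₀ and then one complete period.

a₀ = ⌊√843⌋ = 29.

[29; 29, 58]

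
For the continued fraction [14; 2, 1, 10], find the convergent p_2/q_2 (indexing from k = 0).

Using pₖ = aₖpₖ₋₁ + pₖ₋₂, qₖ = aₖqₖ₋₁ + qₖ₋₂ (with p₋₁=1, p₋₂=0, q₋₁=0, q₋₂=1):
  k=0: a=14, p=14, q=1
  k=1: a=2, p=29, q=2
  k=2: a=1, p=43, q=3

43/3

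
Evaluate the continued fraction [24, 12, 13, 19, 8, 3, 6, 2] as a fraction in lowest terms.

Using pₖ = aₖpₖ₋₁ + pₖ₋₂ and qₖ = aₖqₖ₋₁ + qₖ₋₂:
  k=0: a=24, p=24, q=1
  k=1: a=12, p=289, q=12
  k=2: a=13, p=3781, q=157
  k=3: a=19, p=72128, q=2995
  k=4: a=8, p=580805, q=24117
  k=5: a=3, p=1814543, q=75346
  k=6: a=6, p=11468063, q=476193
  k=7: a=2, p=24750669, q=1027732

24750669/1027732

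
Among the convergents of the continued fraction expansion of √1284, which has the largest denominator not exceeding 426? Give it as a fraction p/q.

√1284 = [35; 1, 4, 1, 70, …] (period length 4).
Convergents:
  p_0/q_0 = 35/1
  p_1/q_1 = 36/1
  p_2/q_2 = 179/5
  p_3/q_3 = 215/6
  p_4/q_4 = 15229/425
  p_5/q_5 = 15444/431
q_4 = 425 ≤ 426 < 431 = q_5, so the answer is 15229/425.

15229/425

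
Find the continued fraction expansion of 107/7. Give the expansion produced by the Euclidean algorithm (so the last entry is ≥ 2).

[15; 3, 2]

107 = 15*7 + 2
7 = 3*2 + 1
2 = 2*1 + 0  (stop)
So 107/7 = [15; 3, 2].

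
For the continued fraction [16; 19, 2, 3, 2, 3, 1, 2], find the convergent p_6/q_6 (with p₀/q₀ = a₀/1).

Using pₖ = aₖpₖ₋₁ + pₖ₋₂, qₖ = aₖqₖ₋₁ + qₖ₋₂ (with p₋₁=1, p₋₂=0, q₋₁=0, q₋₂=1):
  k=0: a=16, p=16, q=1
  k=1: a=19, p=305, q=19
  k=2: a=2, p=626, q=39
  k=3: a=3, p=2183, q=136
  k=4: a=2, p=4992, q=311
  k=5: a=3, p=17159, q=1069
  k=6: a=1, p=22151, q=1380

22151/1380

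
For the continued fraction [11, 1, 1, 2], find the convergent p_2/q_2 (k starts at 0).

Using pₖ = aₖpₖ₋₁ + pₖ₋₂, qₖ = aₖqₖ₋₁ + qₖ₋₂ (with p₋₁=1, p₋₂=0, q₋₁=0, q₋₂=1):
  k=0: a=11, p=11, q=1
  k=1: a=1, p=12, q=1
  k=2: a=1, p=23, q=2

23/2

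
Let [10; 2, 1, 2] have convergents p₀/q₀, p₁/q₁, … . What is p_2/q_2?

31/3

Using pₖ = aₖpₖ₋₁ + pₖ₋₂, qₖ = aₖqₖ₋₁ + qₖ₋₂ (with p₋₁=1, p₋₂=0, q₋₁=0, q₋₂=1):
  k=0: a=10, p=10, q=1
  k=1: a=2, p=21, q=2
  k=2: a=1, p=31, q=3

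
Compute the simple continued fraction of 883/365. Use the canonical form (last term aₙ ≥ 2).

883 = 2·365 + 153
365 = 2·153 + 59
153 = 2·59 + 35
59 = 1·35 + 24
35 = 1·24 + 11
24 = 2·11 + 2
11 = 5·2 + 1
2 = 2·1 + 0  (stop)
So 883/365 = [2; 2, 2, 1, 1, 2, 5, 2].

[2; 2, 2, 1, 1, 2, 5, 2]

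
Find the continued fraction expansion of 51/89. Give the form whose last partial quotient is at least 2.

[0; 1, 1, 2, 1, 12]

51 = 0*89 + 51
89 = 1*51 + 38
51 = 1*38 + 13
38 = 2*13 + 12
13 = 1*12 + 1
12 = 12*1 + 0  (stop)
So 51/89 = [0; 1, 1, 2, 1, 12].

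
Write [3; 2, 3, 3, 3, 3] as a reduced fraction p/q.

Using pₖ = aₖpₖ₋₁ + pₖ₋₂ and qₖ = aₖqₖ₋₁ + qₖ₋₂:
  k=0: a=3, p=3, q=1
  k=1: a=2, p=7, q=2
  k=2: a=3, p=24, q=7
  k=3: a=3, p=79, q=23
  k=4: a=3, p=261, q=76
  k=5: a=3, p=862, q=251

862/251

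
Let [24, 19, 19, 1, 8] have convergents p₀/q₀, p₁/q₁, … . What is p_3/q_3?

9164/381

Using pₖ = aₖpₖ₋₁ + pₖ₋₂, qₖ = aₖqₖ₋₁ + qₖ₋₂ (with p₋₁=1, p₋₂=0, q₋₁=0, q₋₂=1):
  k=0: a=24, p=24, q=1
  k=1: a=19, p=457, q=19
  k=2: a=19, p=8707, q=362
  k=3: a=1, p=9164, q=381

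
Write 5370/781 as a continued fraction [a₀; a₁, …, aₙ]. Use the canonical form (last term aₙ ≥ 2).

[6; 1, 7, 19, 2, 2]

5370 = 6*781 + 684
781 = 1*684 + 97
684 = 7*97 + 5
97 = 19*5 + 2
5 = 2*2 + 1
2 = 2*1 + 0  (stop)
So 5370/781 = [6; 1, 7, 19, 2, 2].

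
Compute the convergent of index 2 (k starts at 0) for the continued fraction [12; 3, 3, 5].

Using pₖ = aₖpₖ₋₁ + pₖ₋₂, qₖ = aₖqₖ₋₁ + qₖ₋₂ (with p₋₁=1, p₋₂=0, q₋₁=0, q₋₂=1):
  k=0: a=12, p=12, q=1
  k=1: a=3, p=37, q=3
  k=2: a=3, p=123, q=10

123/10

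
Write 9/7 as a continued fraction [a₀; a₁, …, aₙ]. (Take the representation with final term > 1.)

[1; 3, 2]

9 = 1·7 + 2
7 = 3·2 + 1
2 = 2·1 + 0  (stop)
So 9/7 = [1; 3, 2].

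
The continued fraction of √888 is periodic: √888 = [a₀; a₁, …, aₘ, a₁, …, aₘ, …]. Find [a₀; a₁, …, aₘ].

a₀ = ⌊√888⌋ = 29.
With m₀=0, d₀=1 and mₖ₊₁ = dₖaₖ − mₖ, dₖ₊₁ = (n − mₖ₊₁²)/dₖ, aₖ₊₁ = ⌊(a₀+mₖ₊₁)/dₖ₊₁⌋:
  k=1: m=29, d=47, a=1
  k=2: m=18, d=12, a=3
  k=3: m=18, d=47, a=1
  k=4: m=29, d=1, a=58
d=1 and a=2a₀=58 at k=4, so the next step gives (m, d) = (29, 47) again — its k=1 value — and the period has length 4.

[29; 1, 3, 1, 58]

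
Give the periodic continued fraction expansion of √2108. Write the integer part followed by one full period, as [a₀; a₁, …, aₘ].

a₀ = ⌊√2108⌋ = 45.
With m₀=0, d₀=1 and mₖ₊₁ = dₖaₖ − mₖ, dₖ₊₁ = (n − mₖ₊₁²)/dₖ, aₖ₊₁ = ⌊(a₀+mₖ₊₁)/dₖ₊₁⌋:
  k=1: m=45, d=83, a=1
  k=2: m=38, d=8, a=10
  k=3: m=42, d=43, a=2
  k=4: m=44, d=4, a=22
  k=5: m=44, d=43, a=2
  k=6: m=42, d=8, a=10
  k=7: m=38, d=83, a=1
  k=8: m=45, d=1, a=90
d=1 and a=2a₀=90 at k=8, so the next step gives (m, d) = (45, 83) again — its k=1 value — and the period has length 8.

[45; 1, 10, 2, 22, 2, 10, 1, 90]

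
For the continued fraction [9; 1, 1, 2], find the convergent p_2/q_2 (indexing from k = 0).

19/2

Using pₖ = aₖpₖ₋₁ + pₖ₋₂, qₖ = aₖqₖ₋₁ + qₖ₋₂ (with p₋₁=1, p₋₂=0, q₋₁=0, q₋₂=1):
  k=0: a=9, p=9, q=1
  k=1: a=1, p=10, q=1
  k=2: a=1, p=19, q=2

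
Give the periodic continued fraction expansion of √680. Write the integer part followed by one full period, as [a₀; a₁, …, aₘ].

a₀ = ⌊√680⌋ = 26.

[26; 13, 52]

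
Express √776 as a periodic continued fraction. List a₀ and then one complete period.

a₀ = ⌊√776⌋ = 27.
With m₀=0, d₀=1 and mₖ₊₁ = dₖaₖ − mₖ, dₖ₊₁ = (n − mₖ₊₁²)/dₖ, aₖ₊₁ = ⌊(a₀+mₖ₊₁)/dₖ₊₁⌋:
  k=1: m=27, d=47, a=1
  k=2: m=20, d=8, a=5
  k=3: m=20, d=47, a=1
  k=4: m=27, d=1, a=54
d=1 and a=2a₀=54 at k=4, so the next step gives (m, d) = (27, 47) again — its k=1 value — and the period has length 4.

[27; 1, 5, 1, 54]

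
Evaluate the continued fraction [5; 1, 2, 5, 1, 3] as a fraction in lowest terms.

Fold from the inside: start with 3/1.
  1 + 1/3 = 4/3
  5 + 3/4 = 23/4
  2 + 4/23 = 50/23
  1 + 23/50 = 73/50
  5 + 50/73 = 415/73

415/73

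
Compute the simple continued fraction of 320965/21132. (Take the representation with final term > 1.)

320965 = 15×21132 + 3985
21132 = 5×3985 + 1207
3985 = 3×1207 + 364
1207 = 3×364 + 115
364 = 3×115 + 19
115 = 6×19 + 1
19 = 19×1 + 0  (stop)
So 320965/21132 = [15; 5, 3, 3, 3, 6, 19].

[15; 5, 3, 3, 3, 6, 19]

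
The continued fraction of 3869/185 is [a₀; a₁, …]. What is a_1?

3869 = 20·185 + 169   →  a_0 = 20
185 = 1·169 + 16   →  a_1 = 1

1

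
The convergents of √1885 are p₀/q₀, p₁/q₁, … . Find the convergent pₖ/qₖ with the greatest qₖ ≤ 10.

217/5

√1885 = [43; 2, 2, 2, 86, …] (period length 4).
Convergents:
  p_0/q_0 = 43/1
  p_1/q_1 = 87/2
  p_2/q_2 = 217/5
  p_3/q_3 = 521/12
q_2 = 5 ≤ 10 < 12 = q_3, so the answer is 217/5.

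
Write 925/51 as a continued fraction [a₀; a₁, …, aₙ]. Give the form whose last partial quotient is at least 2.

925 = 18·51 + 7
51 = 7·7 + 2
7 = 3·2 + 1
2 = 2·1 + 0  (stop)
So 925/51 = [18; 7, 3, 2].

[18; 7, 3, 2]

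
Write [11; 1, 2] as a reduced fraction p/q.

Using pₖ = aₖpₖ₋₁ + pₖ₋₂ and qₖ = aₖqₖ₋₁ + qₖ₋₂:
  k=0: a=11, p=11, q=1
  k=1: a=1, p=12, q=1
  k=2: a=2, p=35, q=3

35/3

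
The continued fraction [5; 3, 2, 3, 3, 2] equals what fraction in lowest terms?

963/182

Fold from the inside: start with 2/1.
  3 + 1/2 = 7/2
  3 + 2/7 = 23/7
  2 + 7/23 = 53/23
  3 + 23/53 = 182/53
  5 + 53/182 = 963/182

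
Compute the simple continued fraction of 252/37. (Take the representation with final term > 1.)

252 = 6×37 + 30
37 = 1×30 + 7
30 = 4×7 + 2
7 = 3×2 + 1
2 = 2×1 + 0  (stop)
So 252/37 = [6; 1, 4, 3, 2].

[6; 1, 4, 3, 2]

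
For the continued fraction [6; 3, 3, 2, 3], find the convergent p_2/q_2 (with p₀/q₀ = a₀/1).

63/10

Using pₖ = aₖpₖ₋₁ + pₖ₋₂, qₖ = aₖqₖ₋₁ + qₖ₋₂ (with p₋₁=1, p₋₂=0, q₋₁=0, q₋₂=1):
  k=0: a=6, p=6, q=1
  k=1: a=3, p=19, q=3
  k=2: a=3, p=63, q=10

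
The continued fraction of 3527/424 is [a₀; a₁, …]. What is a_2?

3527 = 8·424 + 135   →  a_0 = 8
424 = 3·135 + 19   →  a_1 = 3
135 = 7·19 + 2   →  a_2 = 7

7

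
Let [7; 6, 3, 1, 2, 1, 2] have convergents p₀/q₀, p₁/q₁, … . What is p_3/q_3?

Using pₖ = aₖpₖ₋₁ + pₖ₋₂, qₖ = aₖqₖ₋₁ + qₖ₋₂ (with p₋₁=1, p₋₂=0, q₋₁=0, q₋₂=1):
  k=0: a=7, p=7, q=1
  k=1: a=6, p=43, q=6
  k=2: a=3, p=136, q=19
  k=3: a=1, p=179, q=25

179/25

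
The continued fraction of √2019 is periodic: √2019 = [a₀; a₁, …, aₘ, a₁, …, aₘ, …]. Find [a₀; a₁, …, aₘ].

a₀ = ⌊√2019⌋ = 44.

[44; 1, 13, 1, 88]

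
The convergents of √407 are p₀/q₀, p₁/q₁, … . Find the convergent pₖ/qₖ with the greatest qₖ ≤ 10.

121/6

√407 = [20; 5, 1, 2, 1, 5, 40, …] (period length 6).
Convergents:
  p_0/q_0 = 20/1
  p_1/q_1 = 101/5
  p_2/q_2 = 121/6
  p_3/q_3 = 343/17
q_2 = 6 ≤ 10 < 17 = q_3, so the answer is 121/6.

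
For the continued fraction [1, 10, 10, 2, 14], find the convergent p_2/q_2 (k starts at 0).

Using pₖ = aₖpₖ₋₁ + pₖ₋₂, qₖ = aₖqₖ₋₁ + qₖ₋₂ (with p₋₁=1, p₋₂=0, q₋₁=0, q₋₂=1):
  k=0: a=1, p=1, q=1
  k=1: a=10, p=11, q=10
  k=2: a=10, p=111, q=101

111/101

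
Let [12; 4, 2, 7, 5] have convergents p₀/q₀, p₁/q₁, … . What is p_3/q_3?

819/67

Using pₖ = aₖpₖ₋₁ + pₖ₋₂, qₖ = aₖqₖ₋₁ + qₖ₋₂ (with p₋₁=1, p₋₂=0, q₋₁=0, q₋₂=1):
  k=0: a=12, p=12, q=1
  k=1: a=4, p=49, q=4
  k=2: a=2, p=110, q=9
  k=3: a=7, p=819, q=67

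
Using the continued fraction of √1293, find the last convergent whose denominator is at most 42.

863/24

√1293 = [35; 1, 22, 1, 70, …] (period length 4).
Convergents:
  p_0/q_0 = 35/1
  p_1/q_1 = 36/1
  p_2/q_2 = 827/23
  p_3/q_3 = 863/24
  p_4/q_4 = 61237/1703
q_3 = 24 ≤ 42 < 1703 = q_4, so the answer is 863/24.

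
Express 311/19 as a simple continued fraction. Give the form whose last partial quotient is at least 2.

[16; 2, 1, 2, 2]

311 = 16·19 + 7
19 = 2·7 + 5
7 = 1·5 + 2
5 = 2·2 + 1
2 = 2·1 + 0  (stop)
So 311/19 = [16; 2, 1, 2, 2].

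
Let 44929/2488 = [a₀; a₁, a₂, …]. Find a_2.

44929 = 18·2488 + 145   →  a_0 = 18
2488 = 17·145 + 23   →  a_1 = 17
145 = 6·23 + 7   →  a_2 = 6

6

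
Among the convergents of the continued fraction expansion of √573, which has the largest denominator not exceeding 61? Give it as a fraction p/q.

√573 = [23; 1, 14, 1, 46, …] (period length 4).
Convergents:
  p_0/q_0 = 23/1
  p_1/q_1 = 24/1
  p_2/q_2 = 359/15
  p_3/q_3 = 383/16
  p_4/q_4 = 17977/751
q_3 = 16 ≤ 61 < 751 = q_4, so the answer is 383/16.

383/16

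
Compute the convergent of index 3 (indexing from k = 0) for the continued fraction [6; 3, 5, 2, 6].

Using pₖ = aₖpₖ₋₁ + pₖ₋₂, qₖ = aₖqₖ₋₁ + qₖ₋₂ (with p₋₁=1, p₋₂=0, q₋₁=0, q₋₂=1):
  k=0: a=6, p=6, q=1
  k=1: a=3, p=19, q=3
  k=2: a=5, p=101, q=16
  k=3: a=2, p=221, q=35

221/35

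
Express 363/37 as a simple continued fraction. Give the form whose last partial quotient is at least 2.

363 = 9×37 + 30
37 = 1×30 + 7
30 = 4×7 + 2
7 = 3×2 + 1
2 = 2×1 + 0  (stop)
So 363/37 = [9; 1, 4, 3, 2].

[9; 1, 4, 3, 2]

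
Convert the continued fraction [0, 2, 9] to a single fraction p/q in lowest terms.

Using pₖ = aₖpₖ₋₁ + pₖ₋₂ and qₖ = aₖqₖ₋₁ + qₖ₋₂:
  k=0: a=0, p=0, q=1
  k=1: a=2, p=1, q=2
  k=2: a=9, p=9, q=19

9/19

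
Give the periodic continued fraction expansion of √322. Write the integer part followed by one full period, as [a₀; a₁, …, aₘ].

[17; 1, 16, 1, 34]

a₀ = ⌊√322⌋ = 17.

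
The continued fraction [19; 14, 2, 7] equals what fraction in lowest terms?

4138/217

Fold from the inside: start with 7/1.
  2 + 1/7 = 15/7
  14 + 7/15 = 217/15
  19 + 15/217 = 4138/217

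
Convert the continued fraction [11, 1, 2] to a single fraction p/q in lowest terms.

Fold from the inside: start with 2/1.
  1 + 1/2 = 3/2
  11 + 2/3 = 35/3

35/3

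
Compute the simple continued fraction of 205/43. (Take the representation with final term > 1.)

[4; 1, 3, 3, 3]

205 = 4*43 + 33
43 = 1*33 + 10
33 = 3*10 + 3
10 = 3*3 + 1
3 = 3*1 + 0  (stop)
So 205/43 = [4; 1, 3, 3, 3].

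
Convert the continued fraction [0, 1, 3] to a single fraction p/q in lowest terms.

Using pₖ = aₖpₖ₋₁ + pₖ₋₂ and qₖ = aₖqₖ₋₁ + qₖ₋₂:
  k=0: a=0, p=0, q=1
  k=1: a=1, p=1, q=1
  k=2: a=3, p=3, q=4

3/4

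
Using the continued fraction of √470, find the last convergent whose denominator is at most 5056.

73862/3407

√470 = [21; 1, 2, 8, 2, 1, 42, …] (period length 6).
Convergents:
  p_0/q_0 = 21/1
  p_1/q_1 = 22/1
  p_2/q_2 = 65/3
  p_3/q_3 = 542/25
  p_4/q_4 = 1149/53
  p_5/q_5 = 1691/78
  p_6/q_6 = 72171/3329
  p_7/q_7 = 73862/3407
  p_8/q_8 = 219895/10143
q_7 = 3407 ≤ 5056 < 10143 = q_8, so the answer is 73862/3407.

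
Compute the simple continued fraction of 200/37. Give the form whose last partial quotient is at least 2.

[5; 2, 2, 7]

200 = 5*37 + 15
37 = 2*15 + 7
15 = 2*7 + 1
7 = 7*1 + 0  (stop)
So 200/37 = [5; 2, 2, 7].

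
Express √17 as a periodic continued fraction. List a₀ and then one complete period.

a₀ = ⌊√17⌋ = 4.

[4; 8]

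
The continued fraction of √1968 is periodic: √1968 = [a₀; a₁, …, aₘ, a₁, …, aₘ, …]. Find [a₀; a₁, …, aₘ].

[44; 2, 1, 3, 5, 3, 1, 2, 88]

a₀ = ⌊√1968⌋ = 44.
With m₀=0, d₀=1 and mₖ₊₁ = dₖaₖ − mₖ, dₖ₊₁ = (n − mₖ₊₁²)/dₖ, aₖ₊₁ = ⌊(a₀+mₖ₊₁)/dₖ₊₁⌋:
  k=1: m=44, d=32, a=2
  k=2: m=20, d=49, a=1
  k=3: m=29, d=23, a=3
  k=4: m=40, d=16, a=5
  k=5: m=40, d=23, a=3
  k=6: m=29, d=49, a=1
  k=7: m=20, d=32, a=2
  k=8: m=44, d=1, a=88
d=1 and a=2a₀=88 at k=8, so the next step gives (m, d) = (44, 32) again — its k=1 value — and the period has length 8.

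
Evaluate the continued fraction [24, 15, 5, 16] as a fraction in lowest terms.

Using pₖ = aₖpₖ₋₁ + pₖ₋₂ and qₖ = aₖqₖ₋₁ + qₖ₋₂:
  k=0: a=24, p=24, q=1
  k=1: a=15, p=361, q=15
  k=2: a=5, p=1829, q=76
  k=3: a=16, p=29625, q=1231

29625/1231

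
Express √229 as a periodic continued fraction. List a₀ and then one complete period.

a₀ = ⌊√229⌋ = 15.
With m₀=0, d₀=1 and mₖ₊₁ = dₖaₖ − mₖ, dₖ₊₁ = (n − mₖ₊₁²)/dₖ, aₖ₊₁ = ⌊(a₀+mₖ₊₁)/dₖ₊₁⌋:
  k=1: m=15, d=4, a=7
  k=2: m=13, d=15, a=1
  k=3: m=2, d=15, a=1
  k=4: m=13, d=4, a=7
  k=5: m=15, d=1, a=30
d=1 and a=2a₀=30 at k=5, so the next step gives (m, d) = (15, 4) again — its k=1 value — and the period has length 5.

[15; 7, 1, 1, 7, 30]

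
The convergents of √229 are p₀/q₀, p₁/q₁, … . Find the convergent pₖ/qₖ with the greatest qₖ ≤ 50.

√229 = [15; 7, 1, 1, 7, 30, …] (period length 5).
Convergents:
  p_0/q_0 = 15/1
  p_1/q_1 = 106/7
  p_2/q_2 = 121/8
  p_3/q_3 = 227/15
  p_4/q_4 = 1710/113
q_3 = 15 ≤ 50 < 113 = q_4, so the answer is 227/15.

227/15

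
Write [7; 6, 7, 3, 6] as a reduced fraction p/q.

6110/853

Using pₖ = aₖpₖ₋₁ + pₖ₋₂ and qₖ = aₖqₖ₋₁ + qₖ₋₂:
  k=0: a=7, p=7, q=1
  k=1: a=6, p=43, q=6
  k=2: a=7, p=308, q=43
  k=3: a=3, p=967, q=135
  k=4: a=6, p=6110, q=853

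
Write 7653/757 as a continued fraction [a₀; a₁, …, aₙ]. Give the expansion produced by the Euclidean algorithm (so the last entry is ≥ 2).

[10; 9, 8, 3, 3]

7653 = 10×757 + 83
757 = 9×83 + 10
83 = 8×10 + 3
10 = 3×3 + 1
3 = 3×1 + 0  (stop)
So 7653/757 = [10; 9, 8, 3, 3].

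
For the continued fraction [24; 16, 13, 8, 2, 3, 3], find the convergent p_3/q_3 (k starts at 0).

Using pₖ = aₖpₖ₋₁ + pₖ₋₂, qₖ = aₖqₖ₋₁ + qₖ₋₂ (with p₋₁=1, p₋₂=0, q₋₁=0, q₋₂=1):
  k=0: a=24, p=24, q=1
  k=1: a=16, p=385, q=16
  k=2: a=13, p=5029, q=209
  k=3: a=8, p=40617, q=1688

40617/1688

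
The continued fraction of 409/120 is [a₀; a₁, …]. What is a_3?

4

409 = 3·120 + 49   →  a_0 = 3
120 = 2·49 + 22   →  a_1 = 2
49 = 2·22 + 5   →  a_2 = 2
22 = 4·5 + 2   →  a_3 = 4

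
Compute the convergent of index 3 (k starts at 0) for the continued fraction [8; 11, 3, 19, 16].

5314/657

Using pₖ = aₖpₖ₋₁ + pₖ₋₂, qₖ = aₖqₖ₋₁ + qₖ₋₂ (with p₋₁=1, p₋₂=0, q₋₁=0, q₋₂=1):
  k=0: a=8, p=8, q=1
  k=1: a=11, p=89, q=11
  k=2: a=3, p=275, q=34
  k=3: a=19, p=5314, q=657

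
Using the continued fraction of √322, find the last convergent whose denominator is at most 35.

323/18

√322 = [17; 1, 16, 1, 34, …] (period length 4).
Convergents:
  p_0/q_0 = 17/1
  p_1/q_1 = 18/1
  p_2/q_2 = 305/17
  p_3/q_3 = 323/18
  p_4/q_4 = 11287/629
q_3 = 18 ≤ 35 < 629 = q_4, so the answer is 323/18.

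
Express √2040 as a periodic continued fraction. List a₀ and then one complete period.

a₀ = ⌊√2040⌋ = 45.
With m₀=0, d₀=1 and mₖ₊₁ = dₖaₖ − mₖ, dₖ₊₁ = (n − mₖ₊₁²)/dₖ, aₖ₊₁ = ⌊(a₀+mₖ₊₁)/dₖ₊₁⌋:
  k=1: m=45, d=15, a=6
  k=2: m=45, d=1, a=90
d=1 and a=2a₀=90 at k=2, so the next step gives (m, d) = (45, 15) again — its k=1 value — and the period has length 2.

[45; 6, 90]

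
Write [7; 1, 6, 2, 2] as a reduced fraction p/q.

291/37

Using pₖ = aₖpₖ₋₁ + pₖ₋₂ and qₖ = aₖqₖ₋₁ + qₖ₋₂:
  k=0: a=7, p=7, q=1
  k=1: a=1, p=8, q=1
  k=2: a=6, p=55, q=7
  k=3: a=2, p=118, q=15
  k=4: a=2, p=291, q=37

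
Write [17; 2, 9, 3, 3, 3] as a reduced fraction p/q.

Fold from the inside: start with 3/1.
  3 + 1/3 = 10/3
  3 + 3/10 = 33/10
  9 + 10/33 = 307/33
  2 + 33/307 = 647/307
  17 + 307/647 = 11306/647

11306/647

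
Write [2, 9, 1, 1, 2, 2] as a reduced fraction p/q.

Fold from the inside: start with 2/1.
  2 + 1/2 = 5/2
  1 + 2/5 = 7/5
  1 + 5/7 = 12/7
  9 + 7/12 = 115/12
  2 + 12/115 = 242/115

242/115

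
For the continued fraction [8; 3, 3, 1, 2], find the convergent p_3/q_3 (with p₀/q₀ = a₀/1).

Using pₖ = aₖpₖ₋₁ + pₖ₋₂, qₖ = aₖqₖ₋₁ + qₖ₋₂ (with p₋₁=1, p₋₂=0, q₋₁=0, q₋₂=1):
  k=0: a=8, p=8, q=1
  k=1: a=3, p=25, q=3
  k=2: a=3, p=83, q=10
  k=3: a=1, p=108, q=13

108/13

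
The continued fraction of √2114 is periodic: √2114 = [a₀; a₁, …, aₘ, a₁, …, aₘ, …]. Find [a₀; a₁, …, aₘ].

a₀ = ⌊√2114⌋ = 45.

[45; 1, 44, 1, 90]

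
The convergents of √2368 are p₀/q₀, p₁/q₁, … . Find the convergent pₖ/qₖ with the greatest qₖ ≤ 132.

3601/74

√2368 = [48; 1, 1, 1, 23, 1, 1, 1, 96, …] (period length 8).
Convergents:
  p_0/q_0 = 48/1
  p_1/q_1 = 49/1
  p_2/q_2 = 97/2
  p_3/q_3 = 146/3
  p_4/q_4 = 3455/71
  p_5/q_5 = 3601/74
  p_6/q_6 = 7056/145
q_5 = 74 ≤ 132 < 145 = q_6, so the answer is 3601/74.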